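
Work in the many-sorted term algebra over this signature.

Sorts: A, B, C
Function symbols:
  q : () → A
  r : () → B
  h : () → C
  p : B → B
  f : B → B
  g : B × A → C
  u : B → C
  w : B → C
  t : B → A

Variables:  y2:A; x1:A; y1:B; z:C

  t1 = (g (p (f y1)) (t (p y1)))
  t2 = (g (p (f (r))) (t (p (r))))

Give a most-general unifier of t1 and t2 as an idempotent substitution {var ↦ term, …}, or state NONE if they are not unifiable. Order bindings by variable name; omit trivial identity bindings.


{y1 ↦ (r)}


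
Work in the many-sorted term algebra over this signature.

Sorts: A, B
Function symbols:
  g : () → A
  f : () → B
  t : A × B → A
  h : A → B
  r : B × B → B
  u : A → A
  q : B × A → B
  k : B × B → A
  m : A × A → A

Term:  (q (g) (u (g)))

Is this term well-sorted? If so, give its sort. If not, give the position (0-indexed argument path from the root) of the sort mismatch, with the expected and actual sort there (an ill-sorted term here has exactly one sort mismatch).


  (g) : A
    (g) : A
  (u (g)) : A
(q (g) (u (g))) : ✗ arg 0 at [0] has sort A, expected B

ill-sorted at position [0]: expected B, got A


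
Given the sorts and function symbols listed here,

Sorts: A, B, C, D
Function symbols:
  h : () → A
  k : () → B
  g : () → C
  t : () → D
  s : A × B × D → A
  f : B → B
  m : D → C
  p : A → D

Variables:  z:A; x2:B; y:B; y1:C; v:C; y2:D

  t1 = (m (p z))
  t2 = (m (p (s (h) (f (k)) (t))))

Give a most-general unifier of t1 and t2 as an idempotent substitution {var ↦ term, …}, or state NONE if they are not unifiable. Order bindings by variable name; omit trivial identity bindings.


{z ↦ (s (h) (f (k)) (t))}


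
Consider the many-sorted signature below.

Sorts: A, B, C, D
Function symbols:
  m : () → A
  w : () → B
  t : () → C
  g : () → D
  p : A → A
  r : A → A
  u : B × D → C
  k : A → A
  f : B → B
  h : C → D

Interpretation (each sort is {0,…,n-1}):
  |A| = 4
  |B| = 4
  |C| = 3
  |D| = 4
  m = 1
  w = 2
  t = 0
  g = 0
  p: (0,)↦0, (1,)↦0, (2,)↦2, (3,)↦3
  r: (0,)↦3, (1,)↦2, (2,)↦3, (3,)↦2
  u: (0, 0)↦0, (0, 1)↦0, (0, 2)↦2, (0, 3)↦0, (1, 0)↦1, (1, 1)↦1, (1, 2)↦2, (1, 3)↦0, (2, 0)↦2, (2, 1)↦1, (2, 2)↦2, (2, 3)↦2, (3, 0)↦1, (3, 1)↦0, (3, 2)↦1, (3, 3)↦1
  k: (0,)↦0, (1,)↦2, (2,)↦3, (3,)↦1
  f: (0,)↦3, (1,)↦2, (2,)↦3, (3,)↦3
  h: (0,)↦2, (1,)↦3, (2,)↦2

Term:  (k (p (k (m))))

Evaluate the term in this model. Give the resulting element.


value = 3

  m = 1
  (k (m)) = k(1,) = 2
  (p (k (m))) = p(2,) = 2
  (k (p (k (m)))) = k(2,) = 3


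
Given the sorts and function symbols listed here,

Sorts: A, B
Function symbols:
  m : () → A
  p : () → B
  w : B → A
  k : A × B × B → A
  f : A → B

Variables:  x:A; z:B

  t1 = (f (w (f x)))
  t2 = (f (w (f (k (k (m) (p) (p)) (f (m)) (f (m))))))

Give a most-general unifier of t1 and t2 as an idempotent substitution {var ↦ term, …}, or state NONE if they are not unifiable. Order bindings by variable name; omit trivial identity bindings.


{x ↦ (k (k (m) (p) (p)) (f (m)) (f (m)))}


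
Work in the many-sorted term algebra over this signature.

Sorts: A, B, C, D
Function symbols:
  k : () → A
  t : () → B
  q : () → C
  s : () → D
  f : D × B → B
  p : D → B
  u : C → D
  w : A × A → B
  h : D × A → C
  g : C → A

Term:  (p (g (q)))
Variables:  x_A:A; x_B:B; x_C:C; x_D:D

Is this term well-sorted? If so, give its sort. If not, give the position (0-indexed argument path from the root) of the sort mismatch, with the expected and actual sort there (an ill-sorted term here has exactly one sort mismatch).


    (q) : C
  (g (q)) : A
(p (g (q))) : ✗ arg 0 at [0] has sort A, expected D

ill-sorted at position [0]: expected D, got A


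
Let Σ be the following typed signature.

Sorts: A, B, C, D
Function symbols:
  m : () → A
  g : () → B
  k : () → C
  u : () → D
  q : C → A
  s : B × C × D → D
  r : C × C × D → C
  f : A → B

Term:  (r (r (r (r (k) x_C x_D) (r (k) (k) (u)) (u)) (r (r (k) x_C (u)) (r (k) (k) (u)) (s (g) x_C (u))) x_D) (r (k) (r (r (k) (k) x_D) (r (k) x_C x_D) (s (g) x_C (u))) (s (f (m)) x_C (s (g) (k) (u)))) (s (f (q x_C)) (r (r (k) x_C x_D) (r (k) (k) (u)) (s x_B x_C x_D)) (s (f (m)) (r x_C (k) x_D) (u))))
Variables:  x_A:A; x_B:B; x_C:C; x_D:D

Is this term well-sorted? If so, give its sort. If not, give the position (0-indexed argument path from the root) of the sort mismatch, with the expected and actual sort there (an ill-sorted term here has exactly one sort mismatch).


well-sorted; sort = C

        (k) : C
        x_C : C
        x_D : D
      (r (k) x_C x_D) : C
        (k) : C
        (k) : C
        (u) : D
      (r (k) (k) (u)) : C
      (u) : D
    (r (r (k) x_C x_D) (r (k) (k) (u)) (u)) : C
        (k) : C
        x_C : C
        (u) : D
      (r (k) x_C (u)) : C
        (k) : C
        (k) : C
        (u) : D
      (r (k) (k) (u)) : C
        (g) : B
        x_C : C
        (u) : D
      (s (g) x_C (u)) : D
    (r (r (k) x_C (u)) (r (k) (k) (u)) (s (g) x_C (u))) : C
    x_D : D
  (r (r (r (k) x_C x_D) (r (k) (k) (u)) (u)) (r (r (k) x_C (u)) (r (k) (k) (u)) (s (g) x_C (u))) x_D) : C
    (k) : C
        (k) : C
        (k) : C
        x_D : D
      (r (k) (k) x_D) : C
        (k) : C
        x_C : C
        x_D : D
      (r (k) x_C x_D) : C
        (g) : B
        x_C : C
        (u) : D
      (s (g) x_C (u)) : D
    (r (r (k) (k) x_D) (r (k) x_C x_D) (s (g) x_C (u))) : C
        (m) : A
      (f (m)) : B
      x_C : C
        (g) : B
        (k) : C
        (u) : D
      (s (g) (k) (u)) : D
    (s (f (m)) x_C (s (g) (k) (u))) : D
  (r (k) (r (r (k) (k) x_D) (r (k) x_C x_D) (s (g) x_C (u))) (s (f (m)) x_C (s (g) (k) (u)))) : C
        x_C : C
      (q x_C) : A
    (f (q x_C)) : B
        (k) : C
        x_C : C
        x_D : D
      (r (k) x_C x_D) : C
        (k) : C
        (k) : C
        (u) : D
      (r (k) (k) (u)) : C
        x_B : B
        x_C : C
        x_D : D
      (s x_B x_C x_D) : D
    (r (r (k) x_C x_D) (r (k) (k) (u)) (s x_B x_C x_D)) : C
        (m) : A
      (f (m)) : B
        x_C : C
        (k) : C
        x_D : D
      (r x_C (k) x_D) : C
      (u) : D
    (s (f (m)) (r x_C (k) x_D) (u)) : D
  (s (f (q x_C)) (r (r (k) x_C x_D) (r (k) (k) (u)) (s x_B x_C x_D)) (s (f (m)) (r x_C (k) x_D) (u))) : D
(r (r (r (r (k) x_C x_D) (r (k) (k) (u)) (u)) (r (r (k) x_C (u)) (r (k) (k) (u)) (s (g) x_C (u))) x_D) (r (k) (r (r (k) (k) x_D) (r (k) x_C x_D) (s (g) x_C (u))) (s (f (m)) x_C (s (g) (k) (u)))) (s (f (q x_C)) (r (r (k) x_C x_D) (r (k) (k) (u)) (s x_B x_C x_D)) (s (f (m)) (r x_C (k) x_D) (u)))) : C


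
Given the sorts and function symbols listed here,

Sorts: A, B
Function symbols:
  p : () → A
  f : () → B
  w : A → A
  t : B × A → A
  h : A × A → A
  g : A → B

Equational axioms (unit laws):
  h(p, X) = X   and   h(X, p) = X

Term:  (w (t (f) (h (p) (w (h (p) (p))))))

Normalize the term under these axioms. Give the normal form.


normal form = (w (t (f) (w (p))))

1. (w (t (f) (h (p) (w (h (p) (p))))))  →  (w (t (f) (w (h (p) (p)))))
2. (w (t (f) (w (h (p) (p)))))  →  (w (t (f) (w (p))))


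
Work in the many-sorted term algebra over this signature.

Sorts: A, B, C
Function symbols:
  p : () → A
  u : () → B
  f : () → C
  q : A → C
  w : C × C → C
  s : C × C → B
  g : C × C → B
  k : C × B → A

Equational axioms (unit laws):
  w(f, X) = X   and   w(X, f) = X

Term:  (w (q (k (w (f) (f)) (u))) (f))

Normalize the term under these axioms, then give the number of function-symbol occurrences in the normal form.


size = 4

1. (w (q (k (w (f) (f)) (u))) (f))  →  (q (k (w (f) (f)) (u)))
2. (q (k (w (f) (f)) (u)))  →  (q (k (f) (u)))
normal form: (q (k (f) (u)))


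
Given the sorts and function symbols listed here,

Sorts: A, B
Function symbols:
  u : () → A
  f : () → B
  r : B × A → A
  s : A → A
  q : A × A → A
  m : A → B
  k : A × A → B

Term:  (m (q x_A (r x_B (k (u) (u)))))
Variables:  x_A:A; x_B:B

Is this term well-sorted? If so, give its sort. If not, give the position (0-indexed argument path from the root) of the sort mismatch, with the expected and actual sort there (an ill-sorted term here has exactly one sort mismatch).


    x_A : A
      x_B : B
        (u) : A
        (u) : A
      (k (u) (u)) : B
    (r x_B (k (u) (u))) : ✗ arg 1 at [0, 1, 1] has sort B, expected A

ill-sorted at position [0, 1, 1]: expected A, got B


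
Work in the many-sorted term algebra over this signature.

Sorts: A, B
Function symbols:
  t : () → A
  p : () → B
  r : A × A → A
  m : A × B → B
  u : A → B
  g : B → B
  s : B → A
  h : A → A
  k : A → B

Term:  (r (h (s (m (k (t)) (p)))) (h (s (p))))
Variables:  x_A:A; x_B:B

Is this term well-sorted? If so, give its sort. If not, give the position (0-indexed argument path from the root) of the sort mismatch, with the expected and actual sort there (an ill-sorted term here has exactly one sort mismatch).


ill-sorted at position [0, 0, 0, 0]: expected A, got B

          (t) : A
        (k (t)) : B
        (p) : B
      (m (k (t)) (p)) : ✗ arg 0 at [0, 0, 0, 0] has sort B, expected A
      (p) : B
    (s (p)) : A
  (h (s (p))) : A


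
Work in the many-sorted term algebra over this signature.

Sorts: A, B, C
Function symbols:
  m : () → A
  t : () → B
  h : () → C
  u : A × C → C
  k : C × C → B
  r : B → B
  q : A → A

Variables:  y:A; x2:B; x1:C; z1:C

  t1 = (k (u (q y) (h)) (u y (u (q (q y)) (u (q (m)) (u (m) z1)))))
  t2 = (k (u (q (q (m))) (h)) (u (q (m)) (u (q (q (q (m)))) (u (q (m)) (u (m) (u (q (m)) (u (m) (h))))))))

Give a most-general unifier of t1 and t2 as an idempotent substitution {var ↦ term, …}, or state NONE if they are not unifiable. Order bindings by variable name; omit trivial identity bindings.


{y ↦ (q (m)), z1 ↦ (u (q (m)) (u (m) (h)))}


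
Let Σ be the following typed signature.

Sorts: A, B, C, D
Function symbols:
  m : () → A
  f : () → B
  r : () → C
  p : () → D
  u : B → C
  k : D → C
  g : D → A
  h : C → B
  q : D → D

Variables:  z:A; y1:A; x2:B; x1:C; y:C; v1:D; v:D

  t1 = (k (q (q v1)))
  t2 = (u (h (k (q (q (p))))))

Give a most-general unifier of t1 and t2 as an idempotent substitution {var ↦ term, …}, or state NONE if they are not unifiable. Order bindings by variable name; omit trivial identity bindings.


head clash or occurs-check failure — not unifiable

NONE (not unifiable)


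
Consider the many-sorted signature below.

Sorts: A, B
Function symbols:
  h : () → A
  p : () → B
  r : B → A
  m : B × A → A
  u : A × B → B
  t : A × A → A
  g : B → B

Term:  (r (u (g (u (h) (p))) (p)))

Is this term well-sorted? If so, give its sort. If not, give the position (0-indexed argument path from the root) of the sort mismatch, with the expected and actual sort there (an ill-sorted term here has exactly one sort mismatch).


ill-sorted at position [0, 0]: expected A, got B

        (h) : A
        (p) : B
      (u (h) (p)) : B
    (g (u (h) (p))) : B
    (p) : B
  (u (g (u (h) (p))) (p)) : ✗ arg 0 at [0, 0] has sort B, expected A


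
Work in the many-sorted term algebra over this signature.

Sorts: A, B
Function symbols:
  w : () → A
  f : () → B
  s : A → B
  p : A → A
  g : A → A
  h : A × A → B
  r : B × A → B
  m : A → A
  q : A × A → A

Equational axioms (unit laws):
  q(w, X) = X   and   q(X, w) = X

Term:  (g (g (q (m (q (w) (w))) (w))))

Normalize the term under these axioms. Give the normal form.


normal form = (g (g (m (w))))

1. (g (g (q (m (q (w) (w))) (w))))  →  (g (g (m (q (w) (w)))))
2. (g (g (m (q (w) (w)))))  →  (g (g (m (w))))


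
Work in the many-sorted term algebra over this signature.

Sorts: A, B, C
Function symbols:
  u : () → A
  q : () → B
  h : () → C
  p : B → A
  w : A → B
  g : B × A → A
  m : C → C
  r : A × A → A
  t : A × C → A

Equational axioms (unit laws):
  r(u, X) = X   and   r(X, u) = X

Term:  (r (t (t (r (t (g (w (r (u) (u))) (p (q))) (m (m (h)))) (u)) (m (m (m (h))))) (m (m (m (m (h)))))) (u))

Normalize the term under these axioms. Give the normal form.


normal form = (t (t (t (g (w (u)) (p (q))) (m (m (h)))) (m (m (m (h))))) (m (m (m (m (h))))))

1. (r (t (t (r (t (g (w (r (u) (u))) (p (q))) (m (m (h)))) (u)) (m (m (m (h))))) (m (m (m (m (h)))))) (u))  →  (t (t (r (t (g (w (r (u) (u))) (p (q))) (m (m (h)))) (u)) (m (m (m (h))))) (m (m (m (m (h))))))
2. (t (t (r (t (g (w (r (u) (u))) (p (q))) (m (m (h)))) (u)) (m (m (m (h))))) (m (m (m (m (h))))))  →  (t (t (t (g (w (r (u) (u))) (p (q))) (m (m (h)))) (m (m (m (h))))) (m (m (m (m (h))))))
3. (t (t (t (g (w (r (u) (u))) (p (q))) (m (m (h)))) (m (m (m (h))))) (m (m (m (m (h))))))  →  (t (t (t (g (w (u)) (p (q))) (m (m (h)))) (m (m (m (h))))) (m (m (m (m (h))))))


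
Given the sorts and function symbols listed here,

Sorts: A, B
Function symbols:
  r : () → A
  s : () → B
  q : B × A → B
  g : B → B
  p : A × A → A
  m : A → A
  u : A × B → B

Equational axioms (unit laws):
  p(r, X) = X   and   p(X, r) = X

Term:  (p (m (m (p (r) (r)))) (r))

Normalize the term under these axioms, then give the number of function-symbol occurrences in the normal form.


1. (p (m (m (p (r) (r)))) (r))  →  (m (m (p (r) (r))))
2. (m (m (p (r) (r))))  →  (m (m (r)))
normal form: (m (m (r)))

size = 3


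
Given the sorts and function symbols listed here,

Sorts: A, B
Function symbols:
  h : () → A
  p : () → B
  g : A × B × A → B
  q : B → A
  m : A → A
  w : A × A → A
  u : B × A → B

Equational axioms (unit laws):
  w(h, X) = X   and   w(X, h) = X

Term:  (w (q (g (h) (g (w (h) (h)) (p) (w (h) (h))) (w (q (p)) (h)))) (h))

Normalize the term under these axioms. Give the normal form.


normal form = (q (g (h) (g (h) (p) (h)) (q (p))))

1. (w (q (g (h) (g (w (h) (h)) (p) (w (h) (h))) (w (q (p)) (h)))) (h))  →  (q (g (h) (g (w (h) (h)) (p) (w (h) (h))) (w (q (p)) (h))))
2. (q (g (h) (g (w (h) (h)) (p) (w (h) (h))) (w (q (p)) (h))))  →  (q (g (h) (g (h) (p) (w (h) (h))) (w (q (p)) (h))))
3. (q (g (h) (g (h) (p) (w (h) (h))) (w (q (p)) (h))))  →  (q (g (h) (g (h) (p) (h)) (w (q (p)) (h))))
4. (q (g (h) (g (h) (p) (h)) (w (q (p)) (h))))  →  (q (g (h) (g (h) (p) (h)) (q (p))))


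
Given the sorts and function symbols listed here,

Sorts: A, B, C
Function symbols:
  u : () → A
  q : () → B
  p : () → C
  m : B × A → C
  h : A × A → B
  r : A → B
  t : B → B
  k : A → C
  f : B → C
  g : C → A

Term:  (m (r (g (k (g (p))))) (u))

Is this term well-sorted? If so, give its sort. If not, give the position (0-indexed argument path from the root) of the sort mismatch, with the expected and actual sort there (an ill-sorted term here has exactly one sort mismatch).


          (p) : C
        (g (p)) : A
      (k (g (p))) : C
    (g (k (g (p)))) : A
  (r (g (k (g (p))))) : B
  (u) : A
(m (r (g (k (g (p))))) (u)) : C

well-sorted; sort = C


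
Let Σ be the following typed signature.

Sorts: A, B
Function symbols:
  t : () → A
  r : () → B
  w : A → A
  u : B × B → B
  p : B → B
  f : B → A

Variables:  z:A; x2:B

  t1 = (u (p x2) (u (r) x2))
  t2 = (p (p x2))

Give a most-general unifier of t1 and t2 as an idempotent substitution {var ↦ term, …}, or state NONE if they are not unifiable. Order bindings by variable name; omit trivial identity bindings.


NONE (not unifiable)

head clash or occurs-check failure — not unifiable


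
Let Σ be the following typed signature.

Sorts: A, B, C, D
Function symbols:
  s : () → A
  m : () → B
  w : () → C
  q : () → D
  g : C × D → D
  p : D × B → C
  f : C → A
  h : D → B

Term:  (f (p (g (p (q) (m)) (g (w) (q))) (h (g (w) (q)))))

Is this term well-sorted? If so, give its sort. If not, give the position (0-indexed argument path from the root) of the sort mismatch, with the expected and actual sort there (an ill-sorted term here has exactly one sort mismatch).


well-sorted; sort = A

        (q) : D
        (m) : B
      (p (q) (m)) : C
        (w) : C
        (q) : D
      (g (w) (q)) : D
    (g (p (q) (m)) (g (w) (q))) : D
        (w) : C
        (q) : D
      (g (w) (q)) : D
    (h (g (w) (q))) : B
  (p (g (p (q) (m)) (g (w) (q))) (h (g (w) (q)))) : C
(f (p (g (p (q) (m)) (g (w) (q))) (h (g (w) (q))))) : A


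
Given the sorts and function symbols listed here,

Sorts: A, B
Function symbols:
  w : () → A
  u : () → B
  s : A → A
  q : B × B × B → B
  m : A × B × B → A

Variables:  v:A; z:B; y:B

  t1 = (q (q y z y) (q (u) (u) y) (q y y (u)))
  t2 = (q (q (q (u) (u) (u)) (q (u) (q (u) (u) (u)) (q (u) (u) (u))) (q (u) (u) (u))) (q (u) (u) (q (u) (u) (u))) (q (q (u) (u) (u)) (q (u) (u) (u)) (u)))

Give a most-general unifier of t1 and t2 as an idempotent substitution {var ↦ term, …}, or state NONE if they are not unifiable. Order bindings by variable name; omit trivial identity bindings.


{y ↦ (q (u) (u) (u)), z ↦ (q (u) (q (u) (u) (u)) (q (u) (u) (u)))}


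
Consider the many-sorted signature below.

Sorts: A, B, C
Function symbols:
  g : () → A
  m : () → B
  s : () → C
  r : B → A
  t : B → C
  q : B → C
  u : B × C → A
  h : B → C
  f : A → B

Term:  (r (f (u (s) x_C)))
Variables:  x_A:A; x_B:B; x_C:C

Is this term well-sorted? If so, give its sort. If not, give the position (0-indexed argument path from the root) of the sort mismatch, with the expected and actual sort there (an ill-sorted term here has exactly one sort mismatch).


ill-sorted at position [0, 0, 0]: expected B, got C

      (s) : C
      x_C : C
    (u (s) x_C) : ✗ arg 0 at [0, 0, 0] has sort C, expected B


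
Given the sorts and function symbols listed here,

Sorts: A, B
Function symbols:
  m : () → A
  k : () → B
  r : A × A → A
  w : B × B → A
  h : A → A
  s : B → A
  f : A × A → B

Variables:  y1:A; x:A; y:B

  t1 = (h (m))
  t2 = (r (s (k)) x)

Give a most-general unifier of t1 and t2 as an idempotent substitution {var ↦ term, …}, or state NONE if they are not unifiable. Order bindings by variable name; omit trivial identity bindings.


head clash or occurs-check failure — not unifiable

NONE (not unifiable)


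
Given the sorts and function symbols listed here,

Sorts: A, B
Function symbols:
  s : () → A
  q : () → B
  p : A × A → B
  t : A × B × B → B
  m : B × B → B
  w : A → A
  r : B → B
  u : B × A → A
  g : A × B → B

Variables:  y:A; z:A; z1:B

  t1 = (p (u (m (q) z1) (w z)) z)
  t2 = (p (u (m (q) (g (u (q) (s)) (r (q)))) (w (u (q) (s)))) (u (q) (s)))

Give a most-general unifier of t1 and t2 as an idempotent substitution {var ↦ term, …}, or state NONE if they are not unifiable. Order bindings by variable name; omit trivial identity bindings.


{z ↦ (u (q) (s)), z1 ↦ (g (u (q) (s)) (r (q)))}


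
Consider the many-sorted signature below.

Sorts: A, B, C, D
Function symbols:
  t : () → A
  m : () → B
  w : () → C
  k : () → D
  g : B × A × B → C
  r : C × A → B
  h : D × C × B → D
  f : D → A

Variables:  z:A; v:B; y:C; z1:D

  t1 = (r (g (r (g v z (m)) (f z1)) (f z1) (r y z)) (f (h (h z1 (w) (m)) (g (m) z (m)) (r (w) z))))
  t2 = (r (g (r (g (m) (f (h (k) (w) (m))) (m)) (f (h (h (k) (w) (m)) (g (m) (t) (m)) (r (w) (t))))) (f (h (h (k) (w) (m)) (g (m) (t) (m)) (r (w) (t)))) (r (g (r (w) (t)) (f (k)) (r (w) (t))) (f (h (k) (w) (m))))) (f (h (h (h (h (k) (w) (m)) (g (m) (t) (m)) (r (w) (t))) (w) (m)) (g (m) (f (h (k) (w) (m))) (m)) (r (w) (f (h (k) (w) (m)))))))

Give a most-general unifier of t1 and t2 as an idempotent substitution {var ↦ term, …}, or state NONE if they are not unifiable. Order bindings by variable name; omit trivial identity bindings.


{v ↦ (m), y ↦ (g (r (w) (t)) (f (k)) (r (w) (t))), z ↦ (f (h (k) (w) (m))), z1 ↦ (h (h (k) (w) (m)) (g (m) (t) (m)) (r (w) (t)))}


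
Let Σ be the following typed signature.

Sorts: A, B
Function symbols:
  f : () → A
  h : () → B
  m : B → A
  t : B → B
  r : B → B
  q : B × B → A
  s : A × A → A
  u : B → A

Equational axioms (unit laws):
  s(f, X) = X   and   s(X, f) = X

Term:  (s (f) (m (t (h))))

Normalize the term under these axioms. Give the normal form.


normal form = (m (t (h)))

1. (s (f) (m (t (h))))  →  (m (t (h)))


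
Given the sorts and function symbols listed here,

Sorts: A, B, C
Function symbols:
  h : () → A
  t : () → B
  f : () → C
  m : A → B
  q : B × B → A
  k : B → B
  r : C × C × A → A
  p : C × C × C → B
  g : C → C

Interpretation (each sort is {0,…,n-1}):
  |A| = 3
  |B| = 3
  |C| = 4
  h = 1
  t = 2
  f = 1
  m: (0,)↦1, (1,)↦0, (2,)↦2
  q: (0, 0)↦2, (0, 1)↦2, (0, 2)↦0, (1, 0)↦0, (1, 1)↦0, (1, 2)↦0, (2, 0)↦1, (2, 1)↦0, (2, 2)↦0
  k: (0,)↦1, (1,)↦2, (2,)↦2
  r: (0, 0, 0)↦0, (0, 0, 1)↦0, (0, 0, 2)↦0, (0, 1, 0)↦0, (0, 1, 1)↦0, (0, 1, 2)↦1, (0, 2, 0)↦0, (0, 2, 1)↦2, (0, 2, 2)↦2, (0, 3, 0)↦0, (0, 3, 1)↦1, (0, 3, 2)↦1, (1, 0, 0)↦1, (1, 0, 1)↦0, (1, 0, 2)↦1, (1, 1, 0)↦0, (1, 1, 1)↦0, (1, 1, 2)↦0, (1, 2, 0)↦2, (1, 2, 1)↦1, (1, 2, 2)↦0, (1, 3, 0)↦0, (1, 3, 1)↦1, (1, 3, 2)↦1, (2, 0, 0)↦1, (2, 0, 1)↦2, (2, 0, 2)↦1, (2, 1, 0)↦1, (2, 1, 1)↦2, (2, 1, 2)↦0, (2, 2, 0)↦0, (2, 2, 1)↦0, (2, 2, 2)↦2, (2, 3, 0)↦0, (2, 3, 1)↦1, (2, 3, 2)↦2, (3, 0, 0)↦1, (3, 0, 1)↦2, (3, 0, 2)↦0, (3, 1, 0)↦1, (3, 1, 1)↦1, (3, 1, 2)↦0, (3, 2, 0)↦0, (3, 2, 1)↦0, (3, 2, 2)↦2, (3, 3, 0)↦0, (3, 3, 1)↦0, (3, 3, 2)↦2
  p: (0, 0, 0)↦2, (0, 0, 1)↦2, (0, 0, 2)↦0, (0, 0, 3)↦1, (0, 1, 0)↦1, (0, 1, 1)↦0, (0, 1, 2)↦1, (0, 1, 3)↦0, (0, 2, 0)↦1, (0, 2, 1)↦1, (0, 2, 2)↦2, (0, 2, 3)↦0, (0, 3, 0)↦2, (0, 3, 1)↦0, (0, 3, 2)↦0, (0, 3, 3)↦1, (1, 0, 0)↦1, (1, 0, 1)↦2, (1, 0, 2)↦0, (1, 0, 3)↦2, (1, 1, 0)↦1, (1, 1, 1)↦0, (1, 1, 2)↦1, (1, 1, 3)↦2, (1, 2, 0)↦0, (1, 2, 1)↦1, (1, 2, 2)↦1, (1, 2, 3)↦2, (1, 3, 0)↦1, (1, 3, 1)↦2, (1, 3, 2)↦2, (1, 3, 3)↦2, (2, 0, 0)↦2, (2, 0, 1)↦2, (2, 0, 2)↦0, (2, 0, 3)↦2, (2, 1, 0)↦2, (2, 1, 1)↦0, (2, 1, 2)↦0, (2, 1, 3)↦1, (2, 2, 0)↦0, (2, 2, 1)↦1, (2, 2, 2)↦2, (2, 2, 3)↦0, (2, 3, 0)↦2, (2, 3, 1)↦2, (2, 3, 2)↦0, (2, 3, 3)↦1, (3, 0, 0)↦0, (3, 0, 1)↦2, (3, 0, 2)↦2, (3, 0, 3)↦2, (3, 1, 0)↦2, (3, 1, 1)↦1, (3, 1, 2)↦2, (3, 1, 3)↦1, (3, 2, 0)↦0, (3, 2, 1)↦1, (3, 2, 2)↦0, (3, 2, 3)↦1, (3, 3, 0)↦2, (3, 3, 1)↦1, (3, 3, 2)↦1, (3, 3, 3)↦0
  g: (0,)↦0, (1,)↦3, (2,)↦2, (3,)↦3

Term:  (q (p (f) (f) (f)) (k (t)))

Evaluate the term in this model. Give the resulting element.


  f = 1
  f = 1
  f = 1
  (p (f) (f) (f)) = p(1, 1, 1) = 0
  t = 2
  (k (t)) = k(2,) = 2
  (q (p (f) (f) (f)) (k (t))) = q(0, 2) = 0

value = 0


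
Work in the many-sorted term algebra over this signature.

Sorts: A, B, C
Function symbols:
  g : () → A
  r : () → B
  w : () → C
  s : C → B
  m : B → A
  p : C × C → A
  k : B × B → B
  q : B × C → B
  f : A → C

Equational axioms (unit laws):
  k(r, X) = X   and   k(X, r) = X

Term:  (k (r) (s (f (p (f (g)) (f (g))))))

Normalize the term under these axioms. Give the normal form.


1. (k (r) (s (f (p (f (g)) (f (g))))))  →  (s (f (p (f (g)) (f (g)))))

normal form = (s (f (p (f (g)) (f (g)))))


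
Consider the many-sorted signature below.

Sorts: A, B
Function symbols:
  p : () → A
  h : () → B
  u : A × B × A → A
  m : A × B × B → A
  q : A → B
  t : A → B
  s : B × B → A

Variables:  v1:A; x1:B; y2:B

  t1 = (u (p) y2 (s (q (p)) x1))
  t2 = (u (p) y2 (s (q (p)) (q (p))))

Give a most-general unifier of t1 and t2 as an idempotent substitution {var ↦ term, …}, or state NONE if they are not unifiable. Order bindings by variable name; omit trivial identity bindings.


{x1 ↦ (q (p))}


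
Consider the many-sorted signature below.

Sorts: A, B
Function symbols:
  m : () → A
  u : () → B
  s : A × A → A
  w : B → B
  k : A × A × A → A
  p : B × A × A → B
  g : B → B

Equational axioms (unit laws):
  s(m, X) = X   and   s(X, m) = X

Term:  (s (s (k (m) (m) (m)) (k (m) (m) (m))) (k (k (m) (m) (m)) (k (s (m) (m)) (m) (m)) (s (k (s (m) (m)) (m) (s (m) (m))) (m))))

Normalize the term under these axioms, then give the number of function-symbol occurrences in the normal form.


1. (s (s (k (m) (m) (m)) (k (m) (m) (m))) (k (k (m) (m) (m)) (k (s (m) (m)) (m) (m)) (s (k (s (m) (m)) (m) (s (m) (m))) (m))))  →  (s (s (k (m) (m) (m)) (k (m) (m) (m))) (k (k (m) (m) (m)) (k (m) (m) (m)) (s (k (s (m) (m)) (m) (s (m) (m))) (m))))
2. (s (s (k (m) (m) (m)) (k (m) (m) (m))) (k (k (m) (m) (m)) (k (m) (m) (m)) (s (k (s (m) (m)) (m) (s (m) (m))) (m))))  →  (s (s (k (m) (m) (m)) (k (m) (m) (m))) (k (k (m) (m) (m)) (k (m) (m) (m)) (k (s (m) (m)) (m) (s (m) (m)))))
3. (s (s (k (m) (m) (m)) (k (m) (m) (m))) (k (k (m) (m) (m)) (k (m) (m) (m)) (k (s (m) (m)) (m) (s (m) (m)))))  →  (s (s (k (m) (m) (m)) (k (m) (m) (m))) (k (k (m) (m) (m)) (k (m) (m) (m)) (k (m) (m) (s (m) (m)))))
4. (s (s (k (m) (m) (m)) (k (m) (m) (m))) (k (k (m) (m) (m)) (k (m) (m) (m)) (k (m) (m) (s (m) (m)))))  →  (s (s (k (m) (m) (m)) (k (m) (m) (m))) (k (k (m) (m) (m)) (k (m) (m) (m)) (k (m) (m) (m))))
normal form: (s (s (k (m) (m) (m)) (k (m) (m) (m))) (k (k (m) (m) (m)) (k (m) (m) (m)) (k (m) (m) (m))))

size = 23


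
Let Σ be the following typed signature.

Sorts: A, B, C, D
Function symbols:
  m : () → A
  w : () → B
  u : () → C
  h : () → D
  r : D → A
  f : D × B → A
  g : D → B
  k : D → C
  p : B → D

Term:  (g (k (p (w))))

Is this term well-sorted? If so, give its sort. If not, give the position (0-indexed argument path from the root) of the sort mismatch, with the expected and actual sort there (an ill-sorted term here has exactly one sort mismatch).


ill-sorted at position [0]: expected D, got C

      (w) : B
    (p (w)) : D
  (k (p (w))) : C
(g (k (p (w)))) : ✗ arg 0 at [0] has sort C, expected D


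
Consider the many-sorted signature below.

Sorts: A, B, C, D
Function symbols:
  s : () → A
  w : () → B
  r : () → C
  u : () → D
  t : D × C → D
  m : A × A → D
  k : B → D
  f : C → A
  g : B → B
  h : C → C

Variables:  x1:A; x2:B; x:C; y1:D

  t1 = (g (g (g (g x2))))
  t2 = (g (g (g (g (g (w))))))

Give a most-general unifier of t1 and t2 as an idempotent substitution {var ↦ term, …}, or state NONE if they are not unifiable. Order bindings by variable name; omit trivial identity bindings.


{x2 ↦ (g (w))}


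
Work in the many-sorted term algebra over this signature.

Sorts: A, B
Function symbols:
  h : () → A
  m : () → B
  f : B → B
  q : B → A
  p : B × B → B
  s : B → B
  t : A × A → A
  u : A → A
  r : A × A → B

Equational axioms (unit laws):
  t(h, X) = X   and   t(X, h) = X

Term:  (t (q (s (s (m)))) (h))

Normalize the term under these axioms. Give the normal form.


normal form = (q (s (s (m))))

1. (t (q (s (s (m)))) (h))  →  (q (s (s (m))))


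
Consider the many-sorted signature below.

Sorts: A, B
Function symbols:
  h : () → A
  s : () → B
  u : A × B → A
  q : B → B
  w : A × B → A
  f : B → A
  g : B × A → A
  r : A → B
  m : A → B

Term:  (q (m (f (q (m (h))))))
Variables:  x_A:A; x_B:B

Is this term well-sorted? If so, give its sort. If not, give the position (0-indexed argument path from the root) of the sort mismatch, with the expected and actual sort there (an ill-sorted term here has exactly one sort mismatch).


          (h) : A
        (m (h)) : B
      (q (m (h))) : B
    (f (q (m (h)))) : A
  (m (f (q (m (h))))) : B
(q (m (f (q (m (h)))))) : B

well-sorted; sort = B


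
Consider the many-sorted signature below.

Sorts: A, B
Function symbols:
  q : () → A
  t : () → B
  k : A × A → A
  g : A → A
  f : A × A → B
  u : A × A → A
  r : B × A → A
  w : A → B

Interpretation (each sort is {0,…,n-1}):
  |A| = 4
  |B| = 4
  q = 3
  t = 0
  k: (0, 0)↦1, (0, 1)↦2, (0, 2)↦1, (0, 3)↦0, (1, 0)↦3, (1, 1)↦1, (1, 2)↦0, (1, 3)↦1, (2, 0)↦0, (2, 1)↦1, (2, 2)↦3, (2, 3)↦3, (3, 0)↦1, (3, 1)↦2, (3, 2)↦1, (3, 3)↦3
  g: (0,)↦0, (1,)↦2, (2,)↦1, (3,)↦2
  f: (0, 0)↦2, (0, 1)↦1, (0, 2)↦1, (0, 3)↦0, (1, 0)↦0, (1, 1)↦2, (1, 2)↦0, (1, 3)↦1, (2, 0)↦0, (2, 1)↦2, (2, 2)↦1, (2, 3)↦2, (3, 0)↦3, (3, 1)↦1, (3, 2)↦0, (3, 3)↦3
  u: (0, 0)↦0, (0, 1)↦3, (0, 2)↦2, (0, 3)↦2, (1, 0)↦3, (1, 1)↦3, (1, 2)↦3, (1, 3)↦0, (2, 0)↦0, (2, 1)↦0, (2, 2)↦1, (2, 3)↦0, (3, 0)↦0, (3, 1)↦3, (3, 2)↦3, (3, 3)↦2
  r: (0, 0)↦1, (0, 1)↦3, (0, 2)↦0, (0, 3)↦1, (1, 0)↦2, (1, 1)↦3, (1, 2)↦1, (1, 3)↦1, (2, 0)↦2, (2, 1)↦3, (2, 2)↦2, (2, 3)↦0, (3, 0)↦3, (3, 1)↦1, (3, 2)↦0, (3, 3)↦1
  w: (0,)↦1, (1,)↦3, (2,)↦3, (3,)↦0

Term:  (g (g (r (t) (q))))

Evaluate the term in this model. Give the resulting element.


value = 1

  t = 0
  q = 3
  (r (t) (q)) = r(0, 3) = 1
  (g (r (t) (q))) = g(1,) = 2
  (g (g (r (t) (q)))) = g(2,) = 1


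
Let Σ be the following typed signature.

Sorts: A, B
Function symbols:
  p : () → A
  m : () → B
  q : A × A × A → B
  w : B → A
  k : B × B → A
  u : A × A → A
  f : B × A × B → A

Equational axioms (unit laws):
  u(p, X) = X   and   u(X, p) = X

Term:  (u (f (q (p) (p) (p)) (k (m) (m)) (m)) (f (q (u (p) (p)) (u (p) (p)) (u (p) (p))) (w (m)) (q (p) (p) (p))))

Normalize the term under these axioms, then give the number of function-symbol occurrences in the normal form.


1. (u (f (q (p) (p) (p)) (k (m) (m)) (m)) (f (q (u (p) (p)) (u (p) (p)) (u (p) (p))) (w (m)) (q (p) (p) (p))))  →  (u (f (q (p) (p) (p)) (k (m) (m)) (m)) (f (q (p) (u (p) (p)) (u (p) (p))) (w (m)) (q (p) (p) (p))))
2. (u (f (q (p) (p) (p)) (k (m) (m)) (m)) (f (q (p) (u (p) (p)) (u (p) (p))) (w (m)) (q (p) (p) (p))))  →  (u (f (q (p) (p) (p)) (k (m) (m)) (m)) (f (q (p) (p) (u (p) (p))) (w (m)) (q (p) (p) (p))))
3. (u (f (q (p) (p) (p)) (k (m) (m)) (m)) (f (q (p) (p) (u (p) (p))) (w (m)) (q (p) (p) (p))))  →  (u (f (q (p) (p) (p)) (k (m) (m)) (m)) (f (q (p) (p) (p)) (w (m)) (q (p) (p) (p))))
normal form: (u (f (q (p) (p) (p)) (k (m) (m)) (m)) (f (q (p) (p) (p)) (w (m)) (q (p) (p) (p))))

size = 21


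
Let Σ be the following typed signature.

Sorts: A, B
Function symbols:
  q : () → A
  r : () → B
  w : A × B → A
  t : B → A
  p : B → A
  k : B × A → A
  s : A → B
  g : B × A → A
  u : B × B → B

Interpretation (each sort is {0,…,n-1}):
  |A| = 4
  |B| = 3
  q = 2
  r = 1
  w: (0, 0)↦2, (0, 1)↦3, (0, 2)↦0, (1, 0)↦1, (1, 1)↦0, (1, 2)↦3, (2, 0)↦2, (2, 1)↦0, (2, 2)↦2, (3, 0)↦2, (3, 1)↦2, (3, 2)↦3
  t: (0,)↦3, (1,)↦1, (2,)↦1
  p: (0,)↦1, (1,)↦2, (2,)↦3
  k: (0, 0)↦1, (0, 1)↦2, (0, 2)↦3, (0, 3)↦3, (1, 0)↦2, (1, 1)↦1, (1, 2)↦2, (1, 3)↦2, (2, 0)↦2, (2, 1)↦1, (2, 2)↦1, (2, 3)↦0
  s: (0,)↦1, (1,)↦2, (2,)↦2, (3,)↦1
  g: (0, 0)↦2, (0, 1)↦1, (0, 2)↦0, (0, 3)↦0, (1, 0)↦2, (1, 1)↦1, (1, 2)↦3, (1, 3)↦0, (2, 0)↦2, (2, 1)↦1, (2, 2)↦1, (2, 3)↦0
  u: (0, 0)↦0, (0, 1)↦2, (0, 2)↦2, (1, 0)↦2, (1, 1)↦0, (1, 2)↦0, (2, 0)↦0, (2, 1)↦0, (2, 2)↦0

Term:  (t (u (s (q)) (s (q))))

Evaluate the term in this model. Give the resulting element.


  q = 2
  (s (q)) = s(2,) = 2
  q = 2
  (s (q)) = s(2,) = 2
  (u (s (q)) (s (q))) = u(2, 2) = 0
  (t (u (s (q)) (s (q)))) = t(0,) = 3

value = 3


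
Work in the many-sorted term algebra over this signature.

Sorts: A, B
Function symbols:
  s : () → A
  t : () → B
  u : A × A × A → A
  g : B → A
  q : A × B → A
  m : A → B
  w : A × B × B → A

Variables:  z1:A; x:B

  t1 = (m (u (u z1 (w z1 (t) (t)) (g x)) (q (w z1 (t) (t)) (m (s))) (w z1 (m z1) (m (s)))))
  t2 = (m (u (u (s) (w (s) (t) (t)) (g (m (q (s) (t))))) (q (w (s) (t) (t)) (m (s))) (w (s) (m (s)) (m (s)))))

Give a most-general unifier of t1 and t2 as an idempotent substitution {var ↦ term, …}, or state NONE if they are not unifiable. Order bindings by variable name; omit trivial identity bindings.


{x ↦ (m (q (s) (t))), z1 ↦ (s)}


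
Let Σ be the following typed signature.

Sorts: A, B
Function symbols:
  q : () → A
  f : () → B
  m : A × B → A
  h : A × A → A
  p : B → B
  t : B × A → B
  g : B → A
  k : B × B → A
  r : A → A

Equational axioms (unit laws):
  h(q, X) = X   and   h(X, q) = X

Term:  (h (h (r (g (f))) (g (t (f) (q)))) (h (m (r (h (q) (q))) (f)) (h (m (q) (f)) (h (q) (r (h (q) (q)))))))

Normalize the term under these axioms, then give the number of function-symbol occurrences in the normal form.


size = 20

1. (h (h (r (g (f))) (g (t (f) (q)))) (h (m (r (h (q) (q))) (f)) (h (m (q) (f)) (h (q) (r (h (q) (q)))))))  →  (h (h (r (g (f))) (g (t (f) (q)))) (h (m (r (q)) (f)) (h (m (q) (f)) (h (q) (r (h (q) (q)))))))
2. (h (h (r (g (f))) (g (t (f) (q)))) (h (m (r (q)) (f)) (h (m (q) (f)) (h (q) (r (h (q) (q)))))))  →  (h (h (r (g (f))) (g (t (f) (q)))) (h (m (r (q)) (f)) (h (m (q) (f)) (r (h (q) (q))))))
3. (h (h (r (g (f))) (g (t (f) (q)))) (h (m (r (q)) (f)) (h (m (q) (f)) (r (h (q) (q))))))  →  (h (h (r (g (f))) (g (t (f) (q)))) (h (m (r (q)) (f)) (h (m (q) (f)) (r (q)))))
normal form: (h (h (r (g (f))) (g (t (f) (q)))) (h (m (r (q)) (f)) (h (m (q) (f)) (r (q)))))


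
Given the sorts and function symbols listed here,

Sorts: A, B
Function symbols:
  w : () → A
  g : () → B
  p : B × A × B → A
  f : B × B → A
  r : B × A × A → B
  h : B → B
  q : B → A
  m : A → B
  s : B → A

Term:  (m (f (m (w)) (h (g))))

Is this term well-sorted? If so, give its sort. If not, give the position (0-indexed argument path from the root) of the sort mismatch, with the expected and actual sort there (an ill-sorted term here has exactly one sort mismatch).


well-sorted; sort = B

      (w) : A
    (m (w)) : B
      (g) : B
    (h (g)) : B
  (f (m (w)) (h (g))) : A
(m (f (m (w)) (h (g)))) : B


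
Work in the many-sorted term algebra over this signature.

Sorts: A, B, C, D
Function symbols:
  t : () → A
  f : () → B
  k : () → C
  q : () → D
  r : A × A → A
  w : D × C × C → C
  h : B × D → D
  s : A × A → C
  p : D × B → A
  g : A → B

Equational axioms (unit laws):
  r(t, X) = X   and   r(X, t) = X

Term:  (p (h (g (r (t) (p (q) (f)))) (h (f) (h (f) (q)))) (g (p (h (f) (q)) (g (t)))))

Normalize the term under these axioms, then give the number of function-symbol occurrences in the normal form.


1. (p (h (g (r (t) (p (q) (f)))) (h (f) (h (f) (q)))) (g (p (h (f) (q)) (g (t)))))  →  (p (h (g (p (q) (f))) (h (f) (h (f) (q)))) (g (p (h (f) (q)) (g (t)))))
normal form: (p (h (g (p (q) (f))) (h (f) (h (f) (q)))) (g (p (h (f) (q)) (g (t)))))

size = 18


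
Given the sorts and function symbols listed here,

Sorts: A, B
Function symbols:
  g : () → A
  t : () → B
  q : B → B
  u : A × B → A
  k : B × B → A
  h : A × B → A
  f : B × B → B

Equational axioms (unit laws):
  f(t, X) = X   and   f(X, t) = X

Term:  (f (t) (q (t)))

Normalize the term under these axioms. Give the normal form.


normal form = (q (t))

1. (f (t) (q (t)))  →  (q (t))


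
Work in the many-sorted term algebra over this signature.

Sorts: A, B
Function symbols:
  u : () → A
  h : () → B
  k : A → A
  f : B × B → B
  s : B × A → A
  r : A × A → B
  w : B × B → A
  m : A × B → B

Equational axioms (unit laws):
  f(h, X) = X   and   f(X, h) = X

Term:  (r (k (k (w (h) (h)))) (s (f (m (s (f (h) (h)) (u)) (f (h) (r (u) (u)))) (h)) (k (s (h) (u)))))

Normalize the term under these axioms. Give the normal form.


normal form = (r (k (k (w (h) (h)))) (s (m (s (h) (u)) (r (u) (u))) (k (s (h) (u)))))

1. (r (k (k (w (h) (h)))) (s (f (m (s (f (h) (h)) (u)) (f (h) (r (u) (u)))) (h)) (k (s (h) (u)))))  →  (r (k (k (w (h) (h)))) (s (m (s (f (h) (h)) (u)) (f (h) (r (u) (u)))) (k (s (h) (u)))))
2. (r (k (k (w (h) (h)))) (s (m (s (f (h) (h)) (u)) (f (h) (r (u) (u)))) (k (s (h) (u)))))  →  (r (k (k (w (h) (h)))) (s (m (s (h) (u)) (f (h) (r (u) (u)))) (k (s (h) (u)))))
3. (r (k (k (w (h) (h)))) (s (m (s (h) (u)) (f (h) (r (u) (u)))) (k (s (h) (u)))))  →  (r (k (k (w (h) (h)))) (s (m (s (h) (u)) (r (u) (u))) (k (s (h) (u)))))


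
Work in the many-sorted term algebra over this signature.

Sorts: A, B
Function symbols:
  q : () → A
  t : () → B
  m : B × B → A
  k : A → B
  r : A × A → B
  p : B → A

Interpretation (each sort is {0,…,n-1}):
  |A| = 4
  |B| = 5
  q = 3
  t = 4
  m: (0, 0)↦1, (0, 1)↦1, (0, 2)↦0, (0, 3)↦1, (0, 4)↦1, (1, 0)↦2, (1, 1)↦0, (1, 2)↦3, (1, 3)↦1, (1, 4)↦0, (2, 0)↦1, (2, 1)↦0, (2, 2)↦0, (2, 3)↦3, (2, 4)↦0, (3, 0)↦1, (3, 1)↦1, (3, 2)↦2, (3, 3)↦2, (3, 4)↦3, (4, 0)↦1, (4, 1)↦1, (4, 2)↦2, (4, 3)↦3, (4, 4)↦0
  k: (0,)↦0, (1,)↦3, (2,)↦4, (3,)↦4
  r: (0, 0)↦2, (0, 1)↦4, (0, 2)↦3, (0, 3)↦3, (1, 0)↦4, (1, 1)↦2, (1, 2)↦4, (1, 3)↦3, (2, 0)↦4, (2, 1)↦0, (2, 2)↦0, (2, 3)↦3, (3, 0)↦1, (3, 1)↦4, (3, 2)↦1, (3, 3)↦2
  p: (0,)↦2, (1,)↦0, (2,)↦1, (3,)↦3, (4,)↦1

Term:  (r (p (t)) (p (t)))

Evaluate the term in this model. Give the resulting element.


  t = 4
  (p (t)) = p(4,) = 1
  t = 4
  (p (t)) = p(4,) = 1
  (r (p (t)) (p (t))) = r(1, 1) = 2

value = 2


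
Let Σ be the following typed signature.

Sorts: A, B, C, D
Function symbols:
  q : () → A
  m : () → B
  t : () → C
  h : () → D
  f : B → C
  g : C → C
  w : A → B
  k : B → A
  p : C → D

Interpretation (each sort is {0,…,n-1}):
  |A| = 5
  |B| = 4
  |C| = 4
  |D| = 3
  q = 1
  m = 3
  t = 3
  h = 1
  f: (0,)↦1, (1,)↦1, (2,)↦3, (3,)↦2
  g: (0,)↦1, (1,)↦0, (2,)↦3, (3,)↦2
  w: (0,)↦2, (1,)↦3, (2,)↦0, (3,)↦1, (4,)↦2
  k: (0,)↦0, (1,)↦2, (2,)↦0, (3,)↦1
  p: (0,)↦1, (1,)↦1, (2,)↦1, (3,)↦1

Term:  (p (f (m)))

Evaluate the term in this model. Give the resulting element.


  m = 3
  (f (m)) = f(3,) = 2
  (p (f (m))) = p(2,) = 1

value = 1


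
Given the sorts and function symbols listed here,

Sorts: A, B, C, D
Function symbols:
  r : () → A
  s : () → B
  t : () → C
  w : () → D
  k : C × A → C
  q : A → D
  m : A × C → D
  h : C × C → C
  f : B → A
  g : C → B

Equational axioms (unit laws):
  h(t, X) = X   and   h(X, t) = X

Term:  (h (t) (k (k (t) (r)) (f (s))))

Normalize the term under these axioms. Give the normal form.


1. (h (t) (k (k (t) (r)) (f (s))))  →  (k (k (t) (r)) (f (s)))

normal form = (k (k (t) (r)) (f (s)))


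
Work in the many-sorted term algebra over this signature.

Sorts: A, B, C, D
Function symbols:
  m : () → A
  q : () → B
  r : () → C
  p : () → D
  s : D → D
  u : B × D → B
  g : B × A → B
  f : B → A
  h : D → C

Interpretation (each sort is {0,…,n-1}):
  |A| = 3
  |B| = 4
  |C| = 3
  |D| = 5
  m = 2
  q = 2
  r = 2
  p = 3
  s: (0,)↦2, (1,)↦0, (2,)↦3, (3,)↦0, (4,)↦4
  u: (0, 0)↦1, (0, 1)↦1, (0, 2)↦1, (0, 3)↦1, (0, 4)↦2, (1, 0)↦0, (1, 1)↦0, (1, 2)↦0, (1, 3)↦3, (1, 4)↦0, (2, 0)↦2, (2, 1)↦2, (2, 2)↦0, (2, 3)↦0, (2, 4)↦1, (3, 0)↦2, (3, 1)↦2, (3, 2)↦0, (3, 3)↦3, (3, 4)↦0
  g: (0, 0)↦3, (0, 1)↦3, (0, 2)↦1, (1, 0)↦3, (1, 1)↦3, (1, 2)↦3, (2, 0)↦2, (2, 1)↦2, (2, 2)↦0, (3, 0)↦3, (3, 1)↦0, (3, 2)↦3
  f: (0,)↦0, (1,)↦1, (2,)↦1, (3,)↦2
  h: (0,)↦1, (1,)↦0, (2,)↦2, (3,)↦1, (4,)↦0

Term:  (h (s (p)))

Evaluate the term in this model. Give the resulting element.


  p = 3
  (s (p)) = s(3,) = 0
  (h (s (p))) = h(0,) = 1

value = 1


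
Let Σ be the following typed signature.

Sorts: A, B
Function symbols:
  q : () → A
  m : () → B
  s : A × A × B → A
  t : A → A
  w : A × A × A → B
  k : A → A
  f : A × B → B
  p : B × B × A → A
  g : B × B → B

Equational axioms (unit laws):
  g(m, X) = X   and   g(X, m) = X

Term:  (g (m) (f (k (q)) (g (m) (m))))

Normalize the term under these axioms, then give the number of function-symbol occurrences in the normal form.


1. (g (m) (f (k (q)) (g (m) (m))))  →  (f (k (q)) (g (m) (m)))
2. (f (k (q)) (g (m) (m)))  →  (f (k (q)) (m))
normal form: (f (k (q)) (m))

size = 4
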